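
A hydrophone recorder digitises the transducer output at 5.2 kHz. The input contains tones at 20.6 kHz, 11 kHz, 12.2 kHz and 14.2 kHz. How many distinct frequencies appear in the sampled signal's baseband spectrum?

fs/2 = 2.6 kHz.
20.6 kHz mod fs = 5 kHz.
5 kHz > fs/2 = 2.6 kHz, folds to fs − 5 kHz = 0.2 kHz.
11 kHz mod fs = 0.6 kHz.
0.6 kHz ≤ fs/2 = 2.6 kHz, appears at 0.6 kHz.
12.2 kHz mod fs = 1.8 kHz.
1.8 kHz ≤ fs/2 = 2.6 kHz, appears at 1.8 kHz.
14.2 kHz mod fs = 3.8 kHz.
3.8 kHz > fs/2 = 2.6 kHz, folds to fs − 3.8 kHz = 1.4 kHz.
Distinct values: {0.2 kHz, 0.6 kHz, 1.4 kHz, 1.8 kHz} → 4.

4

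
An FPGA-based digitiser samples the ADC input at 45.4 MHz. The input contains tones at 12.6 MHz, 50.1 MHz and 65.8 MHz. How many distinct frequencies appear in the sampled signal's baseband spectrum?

3

fs/2 = 22.7 MHz.
12.6 MHz ≤ fs/2 = 22.7 MHz, passes unchanged.
50.1 MHz mod fs = 4.7 MHz.
4.7 MHz ≤ fs/2 = 22.7 MHz, appears at 4.7 MHz.
65.8 MHz mod fs = 20.4 MHz.
20.4 MHz ≤ fs/2 = 22.7 MHz, appears at 20.4 MHz.
Distinct values: {4.7 MHz, 12.6 MHz, 20.4 MHz} → 3.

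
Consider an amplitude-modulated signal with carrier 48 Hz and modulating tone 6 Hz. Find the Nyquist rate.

108 Hz

AM sidebands sit at fc ± fm = 42 Hz and 54 Hz.
Highest-frequency component: 54 Hz.
Nyquist rate = 2 × 54 Hz = 108 Hz.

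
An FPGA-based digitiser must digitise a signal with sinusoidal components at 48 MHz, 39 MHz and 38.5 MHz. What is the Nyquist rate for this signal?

Highest-frequency component: 48 MHz.
Nyquist rate = 2 × 48 MHz = 96 MHz.

96 MHz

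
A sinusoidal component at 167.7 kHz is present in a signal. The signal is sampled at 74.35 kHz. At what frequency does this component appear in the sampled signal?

19 kHz

167.7 kHz mod fs = 19 kHz.
19 kHz ≤ fs/2 = 37.175 kHz, appears at 19 kHz.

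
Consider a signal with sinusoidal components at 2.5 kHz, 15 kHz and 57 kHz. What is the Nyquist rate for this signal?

Highest-frequency component: 57 kHz.
Nyquist rate = 2 × 57 kHz = 114 kHz.

114 kHz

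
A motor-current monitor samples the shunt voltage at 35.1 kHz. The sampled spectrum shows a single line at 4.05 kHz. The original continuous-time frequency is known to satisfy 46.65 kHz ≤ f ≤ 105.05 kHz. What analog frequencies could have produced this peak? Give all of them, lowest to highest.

66.15 kHz, 74.25 kHz, 101.25 kHz

Frequencies that alias to 4.05 kHz are k·fs ± 4.05 kHz for integer k ≥ 0.
k=0: 4.05 kHz.
k=1: 31.05 kHz, 39.15 kHz.
k=2: 66.15 kHz, 74.25 kHz.
k=3: 101.25 kHz, 109.35 kHz.
k=4: 136.35 kHz, 144.45 kHz.
Within [46.65 kHz, 105.05 kHz]: 66.15 kHz, 74.25 kHz, 101.25 kHz.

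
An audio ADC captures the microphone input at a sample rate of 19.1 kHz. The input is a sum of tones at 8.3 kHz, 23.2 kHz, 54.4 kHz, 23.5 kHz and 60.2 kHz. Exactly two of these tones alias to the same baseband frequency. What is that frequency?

2.9 kHz

fs/2 = 9.55 kHz.
8.3 kHz ≤ fs/2 = 9.55 kHz, passes unchanged.
23.2 kHz mod fs = 4.1 kHz.
4.1 kHz ≤ fs/2 = 9.55 kHz, appears at 4.1 kHz.
54.4 kHz mod fs = 16.2 kHz.
16.2 kHz > fs/2 = 9.55 kHz, folds to fs − 16.2 kHz = 2.9 kHz.
23.5 kHz mod fs = 4.4 kHz.
4.4 kHz ≤ fs/2 = 9.55 kHz, appears at 4.4 kHz.
60.2 kHz mod fs = 2.9 kHz.
2.9 kHz ≤ fs/2 = 9.55 kHz, appears at 2.9 kHz.
54.4 kHz and 60.2 kHz both map to 2.9 kHz.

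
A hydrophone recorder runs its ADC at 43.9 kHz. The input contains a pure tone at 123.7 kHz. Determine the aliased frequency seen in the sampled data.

123.7 kHz mod fs = 35.9 kHz.
35.9 kHz > fs/2 = 21.95 kHz, folds to fs − 35.9 kHz = 8 kHz.

8 kHz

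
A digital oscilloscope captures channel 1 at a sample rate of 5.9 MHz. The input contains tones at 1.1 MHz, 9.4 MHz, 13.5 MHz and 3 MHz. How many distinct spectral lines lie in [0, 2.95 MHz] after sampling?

4

fs/2 = 2.95 MHz.
1.1 MHz ≤ fs/2 = 2.95 MHz, passes unchanged.
9.4 MHz mod fs = 3.5 MHz.
3.5 MHz > fs/2 = 2.95 MHz, folds to fs − 3.5 MHz = 2.4 MHz.
13.5 MHz mod fs = 1.7 MHz.
1.7 MHz ≤ fs/2 = 2.95 MHz, appears at 1.7 MHz.
3 MHz > fs/2 = 2.95 MHz, folds to fs − 3 MHz = 2.9 MHz.
Distinct values: {1.1 MHz, 1.7 MHz, 2.4 MHz, 2.9 MHz} → 4.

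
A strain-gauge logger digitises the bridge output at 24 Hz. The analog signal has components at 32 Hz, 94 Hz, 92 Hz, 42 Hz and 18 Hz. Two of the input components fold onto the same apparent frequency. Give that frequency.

6 Hz

fs/2 = 12 Hz.
32 Hz mod fs = 8 Hz.
8 Hz ≤ fs/2 = 12 Hz, appears at 8 Hz.
94 Hz mod fs = 22 Hz.
22 Hz > fs/2 = 12 Hz, folds to fs − 22 Hz = 2 Hz.
92 Hz mod fs = 20 Hz.
20 Hz > fs/2 = 12 Hz, folds to fs − 20 Hz = 4 Hz.
42 Hz mod fs = 18 Hz.
18 Hz > fs/2 = 12 Hz, folds to fs − 18 Hz = 6 Hz.
18 Hz > fs/2 = 12 Hz, folds to fs − 18 Hz = 6 Hz.
18 Hz and 42 Hz both map to 6 Hz.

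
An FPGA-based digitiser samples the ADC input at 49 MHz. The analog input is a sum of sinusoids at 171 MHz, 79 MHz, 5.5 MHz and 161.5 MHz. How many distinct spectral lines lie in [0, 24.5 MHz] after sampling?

fs/2 = 24.5 MHz.
171 MHz mod fs = 24 MHz.
24 MHz ≤ fs/2 = 24.5 MHz, appears at 24 MHz.
79 MHz mod fs = 30 MHz.
30 MHz > fs/2 = 24.5 MHz, folds to fs − 30 MHz = 19 MHz.
5.5 MHz ≤ fs/2 = 24.5 MHz, passes unchanged.
161.5 MHz mod fs = 14.5 MHz.
14.5 MHz ≤ fs/2 = 24.5 MHz, appears at 14.5 MHz.
Distinct values: {5.5 MHz, 14.5 MHz, 19 MHz, 24 MHz} → 4.

4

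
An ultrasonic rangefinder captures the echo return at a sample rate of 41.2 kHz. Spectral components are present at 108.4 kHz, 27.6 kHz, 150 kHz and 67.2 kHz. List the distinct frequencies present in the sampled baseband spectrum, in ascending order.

fs/2 = 20.6 kHz.
108.4 kHz mod fs = 26 kHz.
26 kHz > fs/2 = 20.6 kHz, folds to fs − 26 kHz = 15.2 kHz.
27.6 kHz > fs/2 = 20.6 kHz, folds to fs − 27.6 kHz = 13.6 kHz.
150 kHz mod fs = 26.4 kHz.
26.4 kHz > fs/2 = 20.6 kHz, folds to fs − 26.4 kHz = 14.8 kHz.
67.2 kHz mod fs = 26 kHz.
26 kHz > fs/2 = 20.6 kHz, folds to fs − 26 kHz = 15.2 kHz.
Distinct values: {13.6 kHz, 14.8 kHz, 15.2 kHz}.

13.6 kHz, 14.8 kHz, 15.2 kHz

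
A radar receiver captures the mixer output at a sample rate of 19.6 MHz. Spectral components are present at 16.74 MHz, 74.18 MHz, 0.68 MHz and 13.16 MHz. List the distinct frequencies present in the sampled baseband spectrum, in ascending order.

fs/2 = 9.8 MHz.
16.74 MHz > fs/2 = 9.8 MHz, folds to fs − 16.74 MHz = 2.86 MHz.
74.18 MHz mod fs = 15.38 MHz.
15.38 MHz > fs/2 = 9.8 MHz, folds to fs − 15.38 MHz = 4.22 MHz.
0.68 MHz ≤ fs/2 = 9.8 MHz, passes unchanged.
13.16 MHz > fs/2 = 9.8 MHz, folds to fs − 13.16 MHz = 6.44 MHz.
Distinct values: {0.68 MHz, 2.86 MHz, 4.22 MHz, 6.44 MHz}.

0.68 MHz, 2.86 MHz, 4.22 MHz, 6.44 MHz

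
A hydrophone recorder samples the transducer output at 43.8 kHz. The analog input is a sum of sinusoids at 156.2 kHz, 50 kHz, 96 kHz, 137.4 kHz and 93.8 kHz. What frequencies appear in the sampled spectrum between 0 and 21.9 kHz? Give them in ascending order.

fs/2 = 21.9 kHz.
156.2 kHz mod fs = 24.8 kHz.
24.8 kHz > fs/2 = 21.9 kHz, folds to fs − 24.8 kHz = 19 kHz.
50 kHz mod fs = 6.2 kHz.
6.2 kHz ≤ fs/2 = 21.9 kHz, appears at 6.2 kHz.
96 kHz mod fs = 8.4 kHz.
8.4 kHz ≤ fs/2 = 21.9 kHz, appears at 8.4 kHz.
137.4 kHz mod fs = 6 kHz.
6 kHz ≤ fs/2 = 21.9 kHz, appears at 6 kHz.
93.8 kHz mod fs = 6.2 kHz.
6.2 kHz ≤ fs/2 = 21.9 kHz, appears at 6.2 kHz.
Distinct values: {6 kHz, 6.2 kHz, 8.4 kHz, 19 kHz}.

6 kHz, 6.2 kHz, 8.4 kHz, 19 kHz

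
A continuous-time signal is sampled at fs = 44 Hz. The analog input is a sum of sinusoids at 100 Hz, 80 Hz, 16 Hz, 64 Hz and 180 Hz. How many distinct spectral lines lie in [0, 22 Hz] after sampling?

fs/2 = 22 Hz.
100 Hz mod fs = 12 Hz.
12 Hz ≤ fs/2 = 22 Hz, appears at 12 Hz.
80 Hz mod fs = 36 Hz.
36 Hz > fs/2 = 22 Hz, folds to fs − 36 Hz = 8 Hz.
16 Hz ≤ fs/2 = 22 Hz, passes unchanged.
64 Hz mod fs = 20 Hz.
20 Hz ≤ fs/2 = 22 Hz, appears at 20 Hz.
180 Hz mod fs = 4 Hz.
4 Hz ≤ fs/2 = 22 Hz, appears at 4 Hz.
Distinct values: {4 Hz, 8 Hz, 12 Hz, 16 Hz, 20 Hz} → 5.

5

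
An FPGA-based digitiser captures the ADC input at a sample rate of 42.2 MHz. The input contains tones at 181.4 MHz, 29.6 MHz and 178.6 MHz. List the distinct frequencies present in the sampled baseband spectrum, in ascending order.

fs/2 = 21.1 MHz.
181.4 MHz mod fs = 12.6 MHz.
12.6 MHz ≤ fs/2 = 21.1 MHz, appears at 12.6 MHz.
29.6 MHz > fs/2 = 21.1 MHz, folds to fs − 29.6 MHz = 12.6 MHz.
178.6 MHz mod fs = 9.8 MHz.
9.8 MHz ≤ fs/2 = 21.1 MHz, appears at 9.8 MHz.
Distinct values: {9.8 MHz, 12.6 MHz}.

9.8 MHz, 12.6 MHz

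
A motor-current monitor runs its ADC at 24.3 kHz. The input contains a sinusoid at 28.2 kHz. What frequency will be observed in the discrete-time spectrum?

28.2 kHz mod fs = 3.9 kHz.
3.9 kHz ≤ fs/2 = 12.15 kHz, appears at 3.9 kHz.

3.9 kHz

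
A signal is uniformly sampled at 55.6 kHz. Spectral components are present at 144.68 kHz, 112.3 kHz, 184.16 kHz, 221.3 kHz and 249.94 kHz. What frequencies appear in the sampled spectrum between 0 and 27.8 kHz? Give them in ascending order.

1.1 kHz, 17.36 kHz, 22.12 kHz, 27.54 kHz

fs/2 = 27.8 kHz.
144.68 kHz mod fs = 33.48 kHz.
33.48 kHz > fs/2 = 27.8 kHz, folds to fs − 33.48 kHz = 22.12 kHz.
112.3 kHz mod fs = 1.1 kHz.
1.1 kHz ≤ fs/2 = 27.8 kHz, appears at 1.1 kHz.
184.16 kHz mod fs = 17.36 kHz.
17.36 kHz ≤ fs/2 = 27.8 kHz, appears at 17.36 kHz.
221.3 kHz mod fs = 54.5 kHz.
54.5 kHz > fs/2 = 27.8 kHz, folds to fs − 54.5 kHz = 1.1 kHz.
249.94 kHz mod fs = 27.54 kHz.
27.54 kHz ≤ fs/2 = 27.8 kHz, appears at 27.54 kHz.
Distinct values: {1.1 kHz, 17.36 kHz, 22.12 kHz, 27.54 kHz}.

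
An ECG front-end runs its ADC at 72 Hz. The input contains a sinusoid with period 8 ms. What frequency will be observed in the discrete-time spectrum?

19 Hz

T = 8 ms → f = 1/T = 125 Hz.
125 Hz mod fs = 53 Hz.
53 Hz > fs/2 = 36 Hz, folds to fs − 53 Hz = 19 Hz.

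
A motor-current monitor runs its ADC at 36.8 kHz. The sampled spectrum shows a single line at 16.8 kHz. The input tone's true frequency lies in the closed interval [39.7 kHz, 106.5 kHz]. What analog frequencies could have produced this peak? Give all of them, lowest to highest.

53.6 kHz, 56.8 kHz, 90.4 kHz, 93.6 kHz

Frequencies that alias to 16.8 kHz are k·fs ± 16.8 kHz for integer k ≥ 0.
k=0: 16.8 kHz.
k=1: 20 kHz, 53.6 kHz.
k=2: 56.8 kHz, 90.4 kHz.
k=3: 93.6 kHz, 127.2 kHz.
k=4: 130.4 kHz, 164 kHz.
Within [39.7 kHz, 106.5 kHz]: 53.6 kHz, 56.8 kHz, 90.4 kHz, 93.6 kHz.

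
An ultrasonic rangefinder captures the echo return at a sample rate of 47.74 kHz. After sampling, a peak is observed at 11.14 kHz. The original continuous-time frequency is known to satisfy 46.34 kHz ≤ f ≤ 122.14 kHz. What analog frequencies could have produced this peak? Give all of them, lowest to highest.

58.88 kHz, 84.34 kHz, 106.62 kHz

Frequencies that alias to 11.14 kHz are k·fs ± 11.14 kHz for integer k ≥ 0.
k=0: 11.14 kHz.
k=1: 36.6 kHz, 58.88 kHz.
k=2: 84.34 kHz, 106.62 kHz.
k=3: 132.08 kHz, 154.36 kHz.
Within [46.34 kHz, 122.14 kHz]: 58.88 kHz, 84.34 kHz, 106.62 kHz.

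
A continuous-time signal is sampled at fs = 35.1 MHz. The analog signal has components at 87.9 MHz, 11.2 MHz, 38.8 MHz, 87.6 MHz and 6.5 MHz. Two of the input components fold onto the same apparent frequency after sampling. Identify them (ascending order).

87.6 MHz, 87.9 MHz

fs/2 = 17.55 MHz.
87.9 MHz mod fs = 17.7 MHz.
17.7 MHz > fs/2 = 17.55 MHz, folds to fs − 17.7 MHz = 17.4 MHz.
11.2 MHz ≤ fs/2 = 17.55 MHz, passes unchanged.
38.8 MHz mod fs = 3.7 MHz.
3.7 MHz ≤ fs/2 = 17.55 MHz, appears at 3.7 MHz.
87.6 MHz mod fs = 17.4 MHz.
17.4 MHz ≤ fs/2 = 17.55 MHz, appears at 17.4 MHz.
6.5 MHz ≤ fs/2 = 17.55 MHz, passes unchanged.
87.6 MHz and 87.9 MHz both map to 17.4 MHz.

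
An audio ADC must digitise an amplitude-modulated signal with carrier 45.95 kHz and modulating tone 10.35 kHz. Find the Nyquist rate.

112.6 kHz

AM sidebands sit at fc ± fm = 35.6 kHz and 56.3 kHz.
Highest-frequency component: 56.3 kHz.
Nyquist rate = 2 × 56.3 kHz = 112.6 kHz.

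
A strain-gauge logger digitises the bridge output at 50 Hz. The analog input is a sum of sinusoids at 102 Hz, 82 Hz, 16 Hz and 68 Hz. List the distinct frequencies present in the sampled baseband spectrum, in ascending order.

fs/2 = 25 Hz.
102 Hz mod fs = 2 Hz.
2 Hz ≤ fs/2 = 25 Hz, appears at 2 Hz.
82 Hz mod fs = 32 Hz.
32 Hz > fs/2 = 25 Hz, folds to fs − 32 Hz = 18 Hz.
16 Hz ≤ fs/2 = 25 Hz, passes unchanged.
68 Hz mod fs = 18 Hz.
18 Hz ≤ fs/2 = 25 Hz, appears at 18 Hz.
Distinct values: {2 Hz, 16 Hz, 18 Hz}.

2 Hz, 16 Hz, 18 Hz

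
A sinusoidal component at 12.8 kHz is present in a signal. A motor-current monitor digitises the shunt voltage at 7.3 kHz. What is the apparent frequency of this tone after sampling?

12.8 kHz mod fs = 5.5 kHz.
5.5 kHz > fs/2 = 3.65 kHz, folds to fs − 5.5 kHz = 1.8 kHz.

1.8 kHz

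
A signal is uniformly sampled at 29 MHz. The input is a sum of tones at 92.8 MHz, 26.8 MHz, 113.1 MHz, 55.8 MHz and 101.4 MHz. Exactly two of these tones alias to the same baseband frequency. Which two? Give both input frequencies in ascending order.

fs/2 = 14.5 MHz.
92.8 MHz mod fs = 5.8 MHz.
5.8 MHz ≤ fs/2 = 14.5 MHz, appears at 5.8 MHz.
26.8 MHz > fs/2 = 14.5 MHz, folds to fs − 26.8 MHz = 2.2 MHz.
113.1 MHz mod fs = 26.1 MHz.
26.1 MHz > fs/2 = 14.5 MHz, folds to fs − 26.1 MHz = 2.9 MHz.
55.8 MHz mod fs = 26.8 MHz.
26.8 MHz > fs/2 = 14.5 MHz, folds to fs − 26.8 MHz = 2.2 MHz.
101.4 MHz mod fs = 14.4 MHz.
14.4 MHz ≤ fs/2 = 14.5 MHz, appears at 14.4 MHz.
26.8 MHz and 55.8 MHz both map to 2.2 MHz.

26.8 MHz, 55.8 MHz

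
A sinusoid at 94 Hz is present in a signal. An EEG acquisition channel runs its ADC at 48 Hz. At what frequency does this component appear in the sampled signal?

2 Hz

94 Hz mod fs = 46 Hz.
46 Hz > fs/2 = 24 Hz, folds to fs − 46 Hz = 2 Hz.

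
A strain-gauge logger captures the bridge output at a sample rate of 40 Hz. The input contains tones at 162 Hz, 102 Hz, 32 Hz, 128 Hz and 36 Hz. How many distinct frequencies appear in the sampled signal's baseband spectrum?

fs/2 = 20 Hz.
162 Hz mod fs = 2 Hz.
2 Hz ≤ fs/2 = 20 Hz, appears at 2 Hz.
102 Hz mod fs = 22 Hz.
22 Hz > fs/2 = 20 Hz, folds to fs − 22 Hz = 18 Hz.
32 Hz > fs/2 = 20 Hz, folds to fs − 32 Hz = 8 Hz.
128 Hz mod fs = 8 Hz.
8 Hz ≤ fs/2 = 20 Hz, appears at 8 Hz.
36 Hz > fs/2 = 20 Hz, folds to fs − 36 Hz = 4 Hz.
Distinct values: {2 Hz, 4 Hz, 8 Hz, 18 Hz} → 4.

4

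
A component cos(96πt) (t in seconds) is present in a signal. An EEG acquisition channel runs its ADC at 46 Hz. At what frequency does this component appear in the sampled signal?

2 Hz

ω = 96π rad/s → f = ω/(2π) = 48 Hz.
48 Hz mod fs = 2 Hz.
2 Hz ≤ fs/2 = 23 Hz, appears at 2 Hz.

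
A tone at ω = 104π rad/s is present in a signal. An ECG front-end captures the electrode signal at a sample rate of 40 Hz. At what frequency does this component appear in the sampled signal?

12 Hz

ω = 104π rad/s → f = ω/(2π) = 52 Hz.
52 Hz mod fs = 12 Hz.
12 Hz ≤ fs/2 = 20 Hz, appears at 12 Hz.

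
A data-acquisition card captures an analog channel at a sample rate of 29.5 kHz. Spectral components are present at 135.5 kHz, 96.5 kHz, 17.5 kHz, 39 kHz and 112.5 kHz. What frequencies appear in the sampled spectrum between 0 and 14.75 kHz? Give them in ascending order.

fs/2 = 14.75 kHz.
135.5 kHz mod fs = 17.5 kHz.
17.5 kHz > fs/2 = 14.75 kHz, folds to fs − 17.5 kHz = 12 kHz.
96.5 kHz mod fs = 8 kHz.
8 kHz ≤ fs/2 = 14.75 kHz, appears at 8 kHz.
17.5 kHz > fs/2 = 14.75 kHz, folds to fs − 17.5 kHz = 12 kHz.
39 kHz mod fs = 9.5 kHz.
9.5 kHz ≤ fs/2 = 14.75 kHz, appears at 9.5 kHz.
112.5 kHz mod fs = 24 kHz.
24 kHz > fs/2 = 14.75 kHz, folds to fs − 24 kHz = 5.5 kHz.
Distinct values: {5.5 kHz, 8 kHz, 9.5 kHz, 12 kHz}.

5.5 kHz, 8 kHz, 9.5 kHz, 12 kHz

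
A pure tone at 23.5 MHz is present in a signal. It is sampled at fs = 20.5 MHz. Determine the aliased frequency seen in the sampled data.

23.5 MHz mod fs = 3 MHz.
3 MHz ≤ fs/2 = 10.25 MHz, appears at 3 MHz.

3 MHz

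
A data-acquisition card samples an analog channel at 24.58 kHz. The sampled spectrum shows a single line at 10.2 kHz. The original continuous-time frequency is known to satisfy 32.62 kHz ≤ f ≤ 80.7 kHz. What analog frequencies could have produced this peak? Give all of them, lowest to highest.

Frequencies that alias to 10.2 kHz are k·fs ± 10.2 kHz for integer k ≥ 0.
k=0: 10.2 kHz.
k=1: 14.38 kHz, 34.78 kHz.
k=2: 38.96 kHz, 59.36 kHz.
k=3: 63.54 kHz, 83.94 kHz.
k=4: 88.12 kHz, 108.52 kHz.
Within [32.62 kHz, 80.7 kHz]: 34.78 kHz, 38.96 kHz, 59.36 kHz, 63.54 kHz.

34.78 kHz, 38.96 kHz, 59.36 kHz, 63.54 kHz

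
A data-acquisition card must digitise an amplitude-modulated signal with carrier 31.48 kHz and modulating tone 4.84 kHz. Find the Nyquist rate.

AM sidebands sit at fc ± fm = 26.64 kHz and 36.32 kHz.
Highest-frequency component: 36.32 kHz.
Nyquist rate = 2 × 36.32 kHz = 72.64 kHz.

72.64 kHz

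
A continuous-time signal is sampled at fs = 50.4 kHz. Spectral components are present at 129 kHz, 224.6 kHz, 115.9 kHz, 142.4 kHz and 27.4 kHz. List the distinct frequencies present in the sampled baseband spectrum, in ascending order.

fs/2 = 25.2 kHz.
129 kHz mod fs = 28.2 kHz.
28.2 kHz > fs/2 = 25.2 kHz, folds to fs − 28.2 kHz = 22.2 kHz.
224.6 kHz mod fs = 23 kHz.
23 kHz ≤ fs/2 = 25.2 kHz, appears at 23 kHz.
115.9 kHz mod fs = 15.1 kHz.
15.1 kHz ≤ fs/2 = 25.2 kHz, appears at 15.1 kHz.
142.4 kHz mod fs = 41.6 kHz.
41.6 kHz > fs/2 = 25.2 kHz, folds to fs − 41.6 kHz = 8.8 kHz.
27.4 kHz > fs/2 = 25.2 kHz, folds to fs − 27.4 kHz = 23 kHz.
Distinct values: {8.8 kHz, 15.1 kHz, 22.2 kHz, 23 kHz}.

8.8 kHz, 15.1 kHz, 22.2 kHz, 23 kHz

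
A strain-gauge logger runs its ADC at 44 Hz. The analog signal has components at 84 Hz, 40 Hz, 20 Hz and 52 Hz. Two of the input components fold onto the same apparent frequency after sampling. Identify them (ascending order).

fs/2 = 22 Hz.
84 Hz mod fs = 40 Hz.
40 Hz > fs/2 = 22 Hz, folds to fs − 40 Hz = 4 Hz.
40 Hz > fs/2 = 22 Hz, folds to fs − 40 Hz = 4 Hz.
20 Hz ≤ fs/2 = 22 Hz, passes unchanged.
52 Hz mod fs = 8 Hz.
8 Hz ≤ fs/2 = 22 Hz, appears at 8 Hz.
40 Hz and 84 Hz both map to 4 Hz.

40 Hz, 84 Hz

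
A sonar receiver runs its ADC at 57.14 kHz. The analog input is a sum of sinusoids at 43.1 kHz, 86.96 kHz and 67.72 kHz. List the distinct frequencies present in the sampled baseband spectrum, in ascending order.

fs/2 = 28.57 kHz.
43.1 kHz > fs/2 = 28.57 kHz, folds to fs − 43.1 kHz = 14.04 kHz.
86.96 kHz mod fs = 29.82 kHz.
29.82 kHz > fs/2 = 28.57 kHz, folds to fs − 29.82 kHz = 27.32 kHz.
67.72 kHz mod fs = 10.58 kHz.
10.58 kHz ≤ fs/2 = 28.57 kHz, appears at 10.58 kHz.
Distinct values: {10.58 kHz, 14.04 kHz, 27.32 kHz}.

10.58 kHz, 14.04 kHz, 27.32 kHz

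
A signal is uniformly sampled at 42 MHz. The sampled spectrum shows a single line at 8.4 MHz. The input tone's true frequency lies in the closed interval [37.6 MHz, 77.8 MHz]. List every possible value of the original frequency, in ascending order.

Frequencies that alias to 8.4 MHz are k·fs ± 8.4 MHz for integer k ≥ 0.
k=0: 8.4 MHz.
k=1: 33.6 MHz, 50.4 MHz.
k=2: 75.6 MHz, 92.4 MHz.
k=3: 117.6 MHz, 134.4 MHz.
Within [37.6 MHz, 77.8 MHz]: 50.4 MHz, 75.6 MHz.

50.4 MHz, 75.6 MHz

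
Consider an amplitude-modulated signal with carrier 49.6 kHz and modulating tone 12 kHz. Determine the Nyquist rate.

123.2 kHz

AM sidebands sit at fc ± fm = 37.6 kHz and 61.6 kHz.
Highest-frequency component: 61.6 kHz.
Nyquist rate = 2 × 61.6 kHz = 123.2 kHz.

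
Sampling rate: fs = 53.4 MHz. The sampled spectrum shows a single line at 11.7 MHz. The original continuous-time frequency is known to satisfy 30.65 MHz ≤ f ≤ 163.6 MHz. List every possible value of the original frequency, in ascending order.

Frequencies that alias to 11.7 MHz are k·fs ± 11.7 MHz for integer k ≥ 0.
k=0: 11.7 MHz.
k=1: 41.7 MHz, 65.1 MHz.
k=2: 95.1 MHz, 118.5 MHz.
k=3: 148.5 MHz, 171.9 MHz.
k=4: 201.9 MHz, 225.3 MHz.
Within [30.65 MHz, 163.6 MHz]: 41.7 MHz, 65.1 MHz, 95.1 MHz, 118.5 MHz, 148.5 MHz.

41.7 MHz, 65.1 MHz, 95.1 MHz, 118.5 MHz, 148.5 MHz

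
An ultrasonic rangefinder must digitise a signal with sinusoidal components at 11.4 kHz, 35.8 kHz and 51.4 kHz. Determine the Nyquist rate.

Highest-frequency component: 51.4 kHz.
Nyquist rate = 2 × 51.4 kHz = 102.8 kHz.

102.8 kHz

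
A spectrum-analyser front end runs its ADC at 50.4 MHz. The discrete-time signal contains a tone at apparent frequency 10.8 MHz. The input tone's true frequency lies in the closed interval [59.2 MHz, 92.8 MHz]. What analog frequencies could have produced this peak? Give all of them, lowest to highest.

Frequencies that alias to 10.8 MHz are k·fs ± 10.8 MHz for integer k ≥ 0.
k=0: 10.8 MHz.
k=1: 39.6 MHz, 61.2 MHz.
k=2: 90 MHz, 111.6 MHz.
k=3: 140.4 MHz, 162 MHz.
Within [59.2 MHz, 92.8 MHz]: 61.2 MHz, 90 MHz.

61.2 MHz, 90 MHz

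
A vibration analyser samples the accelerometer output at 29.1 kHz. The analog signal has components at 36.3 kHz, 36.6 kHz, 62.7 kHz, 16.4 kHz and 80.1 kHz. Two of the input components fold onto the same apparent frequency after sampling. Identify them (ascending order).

36.3 kHz, 80.1 kHz

fs/2 = 14.55 kHz.
36.3 kHz mod fs = 7.2 kHz.
7.2 kHz ≤ fs/2 = 14.55 kHz, appears at 7.2 kHz.
36.6 kHz mod fs = 7.5 kHz.
7.5 kHz ≤ fs/2 = 14.55 kHz, appears at 7.5 kHz.
62.7 kHz mod fs = 4.5 kHz.
4.5 kHz ≤ fs/2 = 14.55 kHz, appears at 4.5 kHz.
16.4 kHz > fs/2 = 14.55 kHz, folds to fs − 16.4 kHz = 12.7 kHz.
80.1 kHz mod fs = 21.9 kHz.
21.9 kHz > fs/2 = 14.55 kHz, folds to fs − 21.9 kHz = 7.2 kHz.
36.3 kHz and 80.1 kHz both map to 7.2 kHz.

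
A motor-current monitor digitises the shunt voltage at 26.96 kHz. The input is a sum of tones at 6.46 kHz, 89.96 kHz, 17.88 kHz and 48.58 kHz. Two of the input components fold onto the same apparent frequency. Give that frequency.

fs/2 = 13.48 kHz.
6.46 kHz ≤ fs/2 = 13.48 kHz, passes unchanged.
89.96 kHz mod fs = 9.08 kHz.
9.08 kHz ≤ fs/2 = 13.48 kHz, appears at 9.08 kHz.
17.88 kHz > fs/2 = 13.48 kHz, folds to fs − 17.88 kHz = 9.08 kHz.
48.58 kHz mod fs = 21.62 kHz.
21.62 kHz > fs/2 = 13.48 kHz, folds to fs − 21.62 kHz = 5.34 kHz.
17.88 kHz and 89.96 kHz both map to 9.08 kHz.

9.08 kHz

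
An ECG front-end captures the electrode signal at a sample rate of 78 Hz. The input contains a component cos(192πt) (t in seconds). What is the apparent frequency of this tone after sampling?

18 Hz

ω = 192π rad/s → f = ω/(2π) = 96 Hz.
96 Hz mod fs = 18 Hz.
18 Hz ≤ fs/2 = 39 Hz, appears at 18 Hz.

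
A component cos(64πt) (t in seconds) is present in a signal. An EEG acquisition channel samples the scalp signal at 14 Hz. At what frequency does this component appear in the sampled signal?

ω = 64π rad/s → f = ω/(2π) = 32 Hz.
32 Hz mod fs = 4 Hz.
4 Hz ≤ fs/2 = 7 Hz, appears at 4 Hz.

4 Hz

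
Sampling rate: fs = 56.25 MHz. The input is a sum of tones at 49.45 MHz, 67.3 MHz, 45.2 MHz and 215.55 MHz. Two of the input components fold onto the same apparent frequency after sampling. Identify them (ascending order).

fs/2 = 28.125 MHz.
49.45 MHz > fs/2 = 28.125 MHz, folds to fs − 49.45 MHz = 6.8 MHz.
67.3 MHz mod fs = 11.05 MHz.
11.05 MHz ≤ fs/2 = 28.125 MHz, appears at 11.05 MHz.
45.2 MHz > fs/2 = 28.125 MHz, folds to fs − 45.2 MHz = 11.05 MHz.
215.55 MHz mod fs = 46.8 MHz.
46.8 MHz > fs/2 = 28.125 MHz, folds to fs − 46.8 MHz = 9.45 MHz.
45.2 MHz and 67.3 MHz both map to 11.05 MHz.

45.2 MHz, 67.3 MHz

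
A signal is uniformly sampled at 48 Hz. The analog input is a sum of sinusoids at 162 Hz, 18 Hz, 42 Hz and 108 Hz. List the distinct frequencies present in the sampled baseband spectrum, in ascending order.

6 Hz, 12 Hz, 18 Hz

fs/2 = 24 Hz.
162 Hz mod fs = 18 Hz.
18 Hz ≤ fs/2 = 24 Hz, appears at 18 Hz.
18 Hz ≤ fs/2 = 24 Hz, passes unchanged.
42 Hz > fs/2 = 24 Hz, folds to fs − 42 Hz = 6 Hz.
108 Hz mod fs = 12 Hz.
12 Hz ≤ fs/2 = 24 Hz, appears at 12 Hz.
Distinct values: {6 Hz, 12 Hz, 18 Hz}.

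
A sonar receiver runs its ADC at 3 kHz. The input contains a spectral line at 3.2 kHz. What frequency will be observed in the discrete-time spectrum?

3.2 kHz mod fs = 0.2 kHz.
0.2 kHz ≤ fs/2 = 1.5 kHz, appears at 0.2 kHz.

0.2 kHz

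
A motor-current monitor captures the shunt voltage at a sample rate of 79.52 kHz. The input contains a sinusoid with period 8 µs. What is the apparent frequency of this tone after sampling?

T = 8 µs → f = 1/T = 125 kHz.
125 kHz mod fs = 45.48 kHz.
45.48 kHz > fs/2 = 39.76 kHz, folds to fs − 45.48 kHz = 34.04 kHz.

34.04 kHz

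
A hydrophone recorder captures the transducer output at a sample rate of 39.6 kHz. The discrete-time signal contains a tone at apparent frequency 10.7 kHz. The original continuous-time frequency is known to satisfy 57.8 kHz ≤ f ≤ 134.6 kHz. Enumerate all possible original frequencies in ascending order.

Frequencies that alias to 10.7 kHz are k·fs ± 10.7 kHz for integer k ≥ 0.
k=0: 10.7 kHz.
k=1: 28.9 kHz, 50.3 kHz.
k=2: 68.5 kHz, 89.9 kHz.
k=3: 108.1 kHz, 129.5 kHz.
k=4: 147.7 kHz, 169.1 kHz.
Within [57.8 kHz, 134.6 kHz]: 68.5 kHz, 89.9 kHz, 108.1 kHz, 129.5 kHz.

68.5 kHz, 89.9 kHz, 108.1 kHz, 129.5 kHz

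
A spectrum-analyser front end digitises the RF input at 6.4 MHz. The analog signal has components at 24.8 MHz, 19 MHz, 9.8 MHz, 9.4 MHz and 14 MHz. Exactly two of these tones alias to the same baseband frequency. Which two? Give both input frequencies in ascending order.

fs/2 = 3.2 MHz.
24.8 MHz mod fs = 5.6 MHz.
5.6 MHz > fs/2 = 3.2 MHz, folds to fs − 5.6 MHz = 0.8 MHz.
19 MHz mod fs = 6.2 MHz.
6.2 MHz > fs/2 = 3.2 MHz, folds to fs − 6.2 MHz = 0.2 MHz.
9.8 MHz mod fs = 3.4 MHz.
3.4 MHz > fs/2 = 3.2 MHz, folds to fs − 3.4 MHz = 3 MHz.
9.4 MHz mod fs = 3 MHz.
3 MHz ≤ fs/2 = 3.2 MHz, appears at 3 MHz.
14 MHz mod fs = 1.2 MHz.
1.2 MHz ≤ fs/2 = 3.2 MHz, appears at 1.2 MHz.
9.4 MHz and 9.8 MHz both map to 3 MHz.

9.4 MHz, 9.8 MHz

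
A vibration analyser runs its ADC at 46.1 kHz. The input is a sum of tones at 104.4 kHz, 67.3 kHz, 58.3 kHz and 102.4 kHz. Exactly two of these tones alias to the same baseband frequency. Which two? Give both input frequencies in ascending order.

fs/2 = 23.05 kHz.
104.4 kHz mod fs = 12.2 kHz.
12.2 kHz ≤ fs/2 = 23.05 kHz, appears at 12.2 kHz.
67.3 kHz mod fs = 21.2 kHz.
21.2 kHz ≤ fs/2 = 23.05 kHz, appears at 21.2 kHz.
58.3 kHz mod fs = 12.2 kHz.
12.2 kHz ≤ fs/2 = 23.05 kHz, appears at 12.2 kHz.
102.4 kHz mod fs = 10.2 kHz.
10.2 kHz ≤ fs/2 = 23.05 kHz, appears at 10.2 kHz.
58.3 kHz and 104.4 kHz both map to 12.2 kHz.

58.3 kHz, 104.4 kHz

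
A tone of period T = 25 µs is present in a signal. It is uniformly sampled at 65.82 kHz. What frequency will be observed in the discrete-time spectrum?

25.82 kHz

T = 25 µs → f = 1/T = 40 kHz.
40 kHz > fs/2 = 32.91 kHz, folds to fs − 40 kHz = 25.82 kHz.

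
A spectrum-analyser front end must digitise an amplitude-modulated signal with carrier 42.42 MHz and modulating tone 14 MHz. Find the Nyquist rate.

112.84 MHz

AM sidebands sit at fc ± fm = 28.42 MHz and 56.42 MHz.
Highest-frequency component: 56.42 MHz.
Nyquist rate = 2 × 56.42 MHz = 112.84 MHz.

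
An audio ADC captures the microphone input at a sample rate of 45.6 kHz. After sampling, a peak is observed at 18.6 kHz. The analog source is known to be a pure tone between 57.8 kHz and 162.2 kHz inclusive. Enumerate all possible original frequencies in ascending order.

Frequencies that alias to 18.6 kHz are k·fs ± 18.6 kHz for integer k ≥ 0.
k=0: 18.6 kHz.
k=1: 27 kHz, 64.2 kHz.
k=2: 72.6 kHz, 109.8 kHz.
k=3: 118.2 kHz, 155.4 kHz.
k=4: 163.8 kHz, 201 kHz.
Within [57.8 kHz, 162.2 kHz]: 64.2 kHz, 72.6 kHz, 109.8 kHz, 118.2 kHz, 155.4 kHz.

64.2 kHz, 72.6 kHz, 109.8 kHz, 118.2 kHz, 155.4 kHz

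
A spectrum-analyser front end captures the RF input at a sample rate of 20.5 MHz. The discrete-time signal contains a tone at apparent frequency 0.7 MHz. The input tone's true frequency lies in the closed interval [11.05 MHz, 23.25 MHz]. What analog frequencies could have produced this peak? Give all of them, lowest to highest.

Frequencies that alias to 0.7 MHz are k·fs ± 0.7 MHz for integer k ≥ 0.
k=0: 0.7 MHz.
k=1: 19.8 MHz, 21.2 MHz.
k=2: 40.3 MHz, 41.7 MHz.
Within [11.05 MHz, 23.25 MHz]: 19.8 MHz, 21.2 MHz.

19.8 MHz, 21.2 MHz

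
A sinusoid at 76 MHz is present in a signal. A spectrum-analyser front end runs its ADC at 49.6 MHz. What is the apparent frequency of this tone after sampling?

76 MHz mod fs = 26.4 MHz.
26.4 MHz > fs/2 = 24.8 MHz, folds to fs − 26.4 MHz = 23.2 MHz.

23.2 MHz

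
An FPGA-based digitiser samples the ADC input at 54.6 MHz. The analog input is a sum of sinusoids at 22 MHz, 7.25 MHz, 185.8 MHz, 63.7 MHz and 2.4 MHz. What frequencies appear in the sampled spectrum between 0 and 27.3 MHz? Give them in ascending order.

2.4 MHz, 7.25 MHz, 9.1 MHz, 22 MHz

fs/2 = 27.3 MHz.
22 MHz ≤ fs/2 = 27.3 MHz, passes unchanged.
7.25 MHz ≤ fs/2 = 27.3 MHz, passes unchanged.
185.8 MHz mod fs = 22 MHz.
22 MHz ≤ fs/2 = 27.3 MHz, appears at 22 MHz.
63.7 MHz mod fs = 9.1 MHz.
9.1 MHz ≤ fs/2 = 27.3 MHz, appears at 9.1 MHz.
2.4 MHz ≤ fs/2 = 27.3 MHz, passes unchanged.
Distinct values: {2.4 MHz, 7.25 MHz, 9.1 MHz, 22 MHz}.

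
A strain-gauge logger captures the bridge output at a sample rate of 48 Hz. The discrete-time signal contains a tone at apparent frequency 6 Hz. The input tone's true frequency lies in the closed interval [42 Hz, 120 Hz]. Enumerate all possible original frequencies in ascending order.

42 Hz, 54 Hz, 90 Hz, 102 Hz

Frequencies that alias to 6 Hz are k·fs ± 6 Hz for integer k ≥ 0.
k=0: 6 Hz.
k=1: 42 Hz, 54 Hz.
k=2: 90 Hz, 102 Hz.
k=3: 138 Hz, 150 Hz.
Within [42 Hz, 120 Hz]: 42 Hz, 54 Hz, 90 Hz, 102 Hz.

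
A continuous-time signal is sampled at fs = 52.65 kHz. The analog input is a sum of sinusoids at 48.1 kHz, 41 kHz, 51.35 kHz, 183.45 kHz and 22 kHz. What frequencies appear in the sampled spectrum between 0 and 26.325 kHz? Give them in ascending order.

fs/2 = 26.325 kHz.
48.1 kHz > fs/2 = 26.325 kHz, folds to fs − 48.1 kHz = 4.55 kHz.
41 kHz > fs/2 = 26.325 kHz, folds to fs − 41 kHz = 11.65 kHz.
51.35 kHz > fs/2 = 26.325 kHz, folds to fs − 51.35 kHz = 1.3 kHz.
183.45 kHz mod fs = 25.5 kHz.
25.5 kHz ≤ fs/2 = 26.325 kHz, appears at 25.5 kHz.
22 kHz ≤ fs/2 = 26.325 kHz, passes unchanged.
Distinct values: {1.3 kHz, 4.55 kHz, 11.65 kHz, 22 kHz, 25.5 kHz}.

1.3 kHz, 4.55 kHz, 11.65 kHz, 22 kHz, 25.5 kHz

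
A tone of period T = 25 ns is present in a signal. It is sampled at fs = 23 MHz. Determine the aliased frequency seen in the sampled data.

T = 25 ns → f = 1/T = 40 MHz.
40 MHz mod fs = 17 MHz.
17 MHz > fs/2 = 11.5 MHz, folds to fs − 17 MHz = 6 MHz.

6 MHz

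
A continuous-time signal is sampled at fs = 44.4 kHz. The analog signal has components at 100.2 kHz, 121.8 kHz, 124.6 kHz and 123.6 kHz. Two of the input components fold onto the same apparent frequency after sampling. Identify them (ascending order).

100.2 kHz, 121.8 kHz

fs/2 = 22.2 kHz.
100.2 kHz mod fs = 11.4 kHz.
11.4 kHz ≤ fs/2 = 22.2 kHz, appears at 11.4 kHz.
121.8 kHz mod fs = 33 kHz.
33 kHz > fs/2 = 22.2 kHz, folds to fs − 33 kHz = 11.4 kHz.
124.6 kHz mod fs = 35.8 kHz.
35.8 kHz > fs/2 = 22.2 kHz, folds to fs − 35.8 kHz = 8.6 kHz.
123.6 kHz mod fs = 34.8 kHz.
34.8 kHz > fs/2 = 22.2 kHz, folds to fs − 34.8 kHz = 9.6 kHz.
100.2 kHz and 121.8 kHz both map to 11.4 kHz.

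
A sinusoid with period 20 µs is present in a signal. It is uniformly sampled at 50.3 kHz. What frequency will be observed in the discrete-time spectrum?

0.3 kHz

T = 20 µs → f = 1/T = 50 kHz.
50 kHz > fs/2 = 25.15 kHz, folds to fs − 50 kHz = 0.3 kHz.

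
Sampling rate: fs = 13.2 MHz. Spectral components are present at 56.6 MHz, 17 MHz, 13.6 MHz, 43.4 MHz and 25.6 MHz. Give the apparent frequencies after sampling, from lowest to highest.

fs/2 = 6.6 MHz.
56.6 MHz mod fs = 3.8 MHz.
3.8 MHz ≤ fs/2 = 6.6 MHz, appears at 3.8 MHz.
17 MHz mod fs = 3.8 MHz.
3.8 MHz ≤ fs/2 = 6.6 MHz, appears at 3.8 MHz.
13.6 MHz mod fs = 0.4 MHz.
0.4 MHz ≤ fs/2 = 6.6 MHz, appears at 0.4 MHz.
43.4 MHz mod fs = 3.8 MHz.
3.8 MHz ≤ fs/2 = 6.6 MHz, appears at 3.8 MHz.
25.6 MHz mod fs = 12.4 MHz.
12.4 MHz > fs/2 = 6.6 MHz, folds to fs − 12.4 MHz = 0.8 MHz.
Distinct values: {0.4 MHz, 0.8 MHz, 3.8 MHz}.

0.4 MHz, 0.8 MHz, 3.8 MHz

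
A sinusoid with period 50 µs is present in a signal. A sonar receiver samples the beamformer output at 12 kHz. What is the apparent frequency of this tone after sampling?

T = 50 µs → f = 1/T = 20 kHz.
20 kHz mod fs = 8 kHz.
8 kHz > fs/2 = 6 kHz, folds to fs − 8 kHz = 4 kHz.

4 kHz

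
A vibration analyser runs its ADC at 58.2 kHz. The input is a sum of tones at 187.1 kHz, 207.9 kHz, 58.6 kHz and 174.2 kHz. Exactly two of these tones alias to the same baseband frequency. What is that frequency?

fs/2 = 29.1 kHz.
187.1 kHz mod fs = 12.5 kHz.
12.5 kHz ≤ fs/2 = 29.1 kHz, appears at 12.5 kHz.
207.9 kHz mod fs = 33.3 kHz.
33.3 kHz > fs/2 = 29.1 kHz, folds to fs − 33.3 kHz = 24.9 kHz.
58.6 kHz mod fs = 0.4 kHz.
0.4 kHz ≤ fs/2 = 29.1 kHz, appears at 0.4 kHz.
174.2 kHz mod fs = 57.8 kHz.
57.8 kHz > fs/2 = 29.1 kHz, folds to fs − 57.8 kHz = 0.4 kHz.
58.6 kHz and 174.2 kHz both map to 0.4 kHz.

0.4 kHz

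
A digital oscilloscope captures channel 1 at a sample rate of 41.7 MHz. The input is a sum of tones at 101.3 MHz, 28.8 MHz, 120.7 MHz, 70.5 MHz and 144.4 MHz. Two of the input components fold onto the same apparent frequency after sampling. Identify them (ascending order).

28.8 MHz, 70.5 MHz

fs/2 = 20.85 MHz.
101.3 MHz mod fs = 17.9 MHz.
17.9 MHz ≤ fs/2 = 20.85 MHz, appears at 17.9 MHz.
28.8 MHz > fs/2 = 20.85 MHz, folds to fs − 28.8 MHz = 12.9 MHz.
120.7 MHz mod fs = 37.3 MHz.
37.3 MHz > fs/2 = 20.85 MHz, folds to fs − 37.3 MHz = 4.4 MHz.
70.5 MHz mod fs = 28.8 MHz.
28.8 MHz > fs/2 = 20.85 MHz, folds to fs − 28.8 MHz = 12.9 MHz.
144.4 MHz mod fs = 19.3 MHz.
19.3 MHz ≤ fs/2 = 20.85 MHz, appears at 19.3 MHz.
28.8 MHz and 70.5 MHz both map to 12.9 MHz.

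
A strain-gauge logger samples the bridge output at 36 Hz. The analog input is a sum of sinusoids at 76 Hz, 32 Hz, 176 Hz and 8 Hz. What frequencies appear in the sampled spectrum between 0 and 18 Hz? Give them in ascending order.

fs/2 = 18 Hz.
76 Hz mod fs = 4 Hz.
4 Hz ≤ fs/2 = 18 Hz, appears at 4 Hz.
32 Hz > fs/2 = 18 Hz, folds to fs − 32 Hz = 4 Hz.
176 Hz mod fs = 32 Hz.
32 Hz > fs/2 = 18 Hz, folds to fs − 32 Hz = 4 Hz.
8 Hz ≤ fs/2 = 18 Hz, passes unchanged.
Distinct values: {4 Hz, 8 Hz}.

4 Hz, 8 Hz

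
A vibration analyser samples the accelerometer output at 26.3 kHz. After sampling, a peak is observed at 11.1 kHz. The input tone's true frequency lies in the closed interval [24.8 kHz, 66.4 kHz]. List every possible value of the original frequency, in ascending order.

37.4 kHz, 41.5 kHz, 63.7 kHz

Frequencies that alias to 11.1 kHz are k·fs ± 11.1 kHz for integer k ≥ 0.
k=0: 11.1 kHz.
k=1: 15.2 kHz, 37.4 kHz.
k=2: 41.5 kHz, 63.7 kHz.
k=3: 67.8 kHz, 90 kHz.
Within [24.8 kHz, 66.4 kHz]: 37.4 kHz, 41.5 kHz, 63.7 kHz.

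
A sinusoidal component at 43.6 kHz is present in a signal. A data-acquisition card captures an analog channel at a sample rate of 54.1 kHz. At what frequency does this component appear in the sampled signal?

43.6 kHz > fs/2 = 27.05 kHz, folds to fs − 43.6 kHz = 10.5 kHz.

10.5 kHz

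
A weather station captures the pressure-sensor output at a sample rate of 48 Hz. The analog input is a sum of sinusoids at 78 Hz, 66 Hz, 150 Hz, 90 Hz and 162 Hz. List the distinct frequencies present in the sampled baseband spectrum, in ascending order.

6 Hz, 18 Hz

fs/2 = 24 Hz.
78 Hz mod fs = 30 Hz.
30 Hz > fs/2 = 24 Hz, folds to fs − 30 Hz = 18 Hz.
66 Hz mod fs = 18 Hz.
18 Hz ≤ fs/2 = 24 Hz, appears at 18 Hz.
150 Hz mod fs = 6 Hz.
6 Hz ≤ fs/2 = 24 Hz, appears at 6 Hz.
90 Hz mod fs = 42 Hz.
42 Hz > fs/2 = 24 Hz, folds to fs − 42 Hz = 6 Hz.
162 Hz mod fs = 18 Hz.
18 Hz ≤ fs/2 = 24 Hz, appears at 18 Hz.
Distinct values: {6 Hz, 18 Hz}.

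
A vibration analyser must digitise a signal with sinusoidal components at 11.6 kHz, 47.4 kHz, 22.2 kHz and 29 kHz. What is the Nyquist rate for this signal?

Highest-frequency component: 47.4 kHz.
Nyquist rate = 2 × 47.4 kHz = 94.8 kHz.

94.8 kHz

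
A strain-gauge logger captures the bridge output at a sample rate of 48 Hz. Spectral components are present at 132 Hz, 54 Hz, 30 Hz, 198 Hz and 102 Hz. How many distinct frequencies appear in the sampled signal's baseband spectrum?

fs/2 = 24 Hz.
132 Hz mod fs = 36 Hz.
36 Hz > fs/2 = 24 Hz, folds to fs − 36 Hz = 12 Hz.
54 Hz mod fs = 6 Hz.
6 Hz ≤ fs/2 = 24 Hz, appears at 6 Hz.
30 Hz > fs/2 = 24 Hz, folds to fs − 30 Hz = 18 Hz.
198 Hz mod fs = 6 Hz.
6 Hz ≤ fs/2 = 24 Hz, appears at 6 Hz.
102 Hz mod fs = 6 Hz.
6 Hz ≤ fs/2 = 24 Hz, appears at 6 Hz.
Distinct values: {6 Hz, 12 Hz, 18 Hz} → 3.

3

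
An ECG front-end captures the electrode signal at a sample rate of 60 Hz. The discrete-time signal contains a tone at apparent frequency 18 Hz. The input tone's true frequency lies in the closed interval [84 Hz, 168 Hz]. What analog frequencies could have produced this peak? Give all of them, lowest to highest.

Frequencies that alias to 18 Hz are k·fs ± 18 Hz for integer k ≥ 0.
k=0: 18 Hz.
k=1: 42 Hz, 78 Hz.
k=2: 102 Hz, 138 Hz.
k=3: 162 Hz, 198 Hz.
k=4: 222 Hz, 258 Hz.
Within [84 Hz, 168 Hz]: 102 Hz, 138 Hz, 162 Hz.

102 Hz, 138 Hz, 162 Hz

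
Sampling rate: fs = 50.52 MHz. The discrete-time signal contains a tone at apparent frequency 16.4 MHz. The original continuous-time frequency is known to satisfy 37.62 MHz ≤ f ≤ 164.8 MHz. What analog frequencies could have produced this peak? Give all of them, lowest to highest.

66.92 MHz, 84.64 MHz, 117.44 MHz, 135.16 MHz

Frequencies that alias to 16.4 MHz are k·fs ± 16.4 MHz for integer k ≥ 0.
k=0: 16.4 MHz.
k=1: 34.12 MHz, 66.92 MHz.
k=2: 84.64 MHz, 117.44 MHz.
k=3: 135.16 MHz, 167.96 MHz.
k=4: 185.68 MHz, 218.48 MHz.
Within [37.62 MHz, 164.8 MHz]: 66.92 MHz, 84.64 MHz, 117.44 MHz, 135.16 MHz.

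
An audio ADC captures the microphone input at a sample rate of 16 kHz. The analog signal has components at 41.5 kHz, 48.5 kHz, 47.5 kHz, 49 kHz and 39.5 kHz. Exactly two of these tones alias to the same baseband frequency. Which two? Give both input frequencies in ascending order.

47.5 kHz, 48.5 kHz

fs/2 = 8 kHz.
41.5 kHz mod fs = 9.5 kHz.
9.5 kHz > fs/2 = 8 kHz, folds to fs − 9.5 kHz = 6.5 kHz.
48.5 kHz mod fs = 0.5 kHz.
0.5 kHz ≤ fs/2 = 8 kHz, appears at 0.5 kHz.
47.5 kHz mod fs = 15.5 kHz.
15.5 kHz > fs/2 = 8 kHz, folds to fs − 15.5 kHz = 0.5 kHz.
49 kHz mod fs = 1 kHz.
1 kHz ≤ fs/2 = 8 kHz, appears at 1 kHz.
39.5 kHz mod fs = 7.5 kHz.
7.5 kHz ≤ fs/2 = 8 kHz, appears at 7.5 kHz.
47.5 kHz and 48.5 kHz both map to 0.5 kHz.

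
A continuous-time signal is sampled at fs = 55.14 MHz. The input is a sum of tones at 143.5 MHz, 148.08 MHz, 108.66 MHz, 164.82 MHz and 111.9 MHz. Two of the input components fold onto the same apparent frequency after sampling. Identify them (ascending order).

fs/2 = 27.57 MHz.
143.5 MHz mod fs = 33.22 MHz.
33.22 MHz > fs/2 = 27.57 MHz, folds to fs − 33.22 MHz = 21.92 MHz.
148.08 MHz mod fs = 37.8 MHz.
37.8 MHz > fs/2 = 27.57 MHz, folds to fs − 37.8 MHz = 17.34 MHz.
108.66 MHz mod fs = 53.52 MHz.
53.52 MHz > fs/2 = 27.57 MHz, folds to fs − 53.52 MHz = 1.62 MHz.
164.82 MHz mod fs = 54.54 MHz.
54.54 MHz > fs/2 = 27.57 MHz, folds to fs − 54.54 MHz = 0.6 MHz.
111.9 MHz mod fs = 1.62 MHz.
1.62 MHz ≤ fs/2 = 27.57 MHz, appears at 1.62 MHz.
108.66 MHz and 111.9 MHz both map to 1.62 MHz.

108.66 MHz, 111.9 MHz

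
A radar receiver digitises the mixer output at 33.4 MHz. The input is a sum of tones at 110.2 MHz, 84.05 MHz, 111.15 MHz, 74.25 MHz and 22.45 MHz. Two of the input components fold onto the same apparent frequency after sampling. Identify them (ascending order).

22.45 MHz, 111.15 MHz

fs/2 = 16.7 MHz.
110.2 MHz mod fs = 10 MHz.
10 MHz ≤ fs/2 = 16.7 MHz, appears at 10 MHz.
84.05 MHz mod fs = 17.25 MHz.
17.25 MHz > fs/2 = 16.7 MHz, folds to fs − 17.25 MHz = 16.15 MHz.
111.15 MHz mod fs = 10.95 MHz.
10.95 MHz ≤ fs/2 = 16.7 MHz, appears at 10.95 MHz.
74.25 MHz mod fs = 7.45 MHz.
7.45 MHz ≤ fs/2 = 16.7 MHz, appears at 7.45 MHz.
22.45 MHz > fs/2 = 16.7 MHz, folds to fs − 22.45 MHz = 10.95 MHz.
22.45 MHz and 111.15 MHz both map to 10.95 MHz.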